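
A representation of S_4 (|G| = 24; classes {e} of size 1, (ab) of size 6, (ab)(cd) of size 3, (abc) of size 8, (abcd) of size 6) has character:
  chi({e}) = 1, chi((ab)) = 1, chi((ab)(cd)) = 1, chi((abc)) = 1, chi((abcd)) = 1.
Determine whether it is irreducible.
Irreducible: <chi, chi> = 1.

Justification: <chi, chi> = (1/|G|) sum_C |C| * |chi(C)|^2 = (1/24)[1*|1|^2 + 6*|1|^2 + 3*|1|^2 + 8*|1|^2 + 6*|1|^2]
  = (1/24)[(1) + (6) + (3) + (8) + (6)] = 24/24 = 1.
A character is irreducible iff <chi, chi> = 1, so this representation is irreducible.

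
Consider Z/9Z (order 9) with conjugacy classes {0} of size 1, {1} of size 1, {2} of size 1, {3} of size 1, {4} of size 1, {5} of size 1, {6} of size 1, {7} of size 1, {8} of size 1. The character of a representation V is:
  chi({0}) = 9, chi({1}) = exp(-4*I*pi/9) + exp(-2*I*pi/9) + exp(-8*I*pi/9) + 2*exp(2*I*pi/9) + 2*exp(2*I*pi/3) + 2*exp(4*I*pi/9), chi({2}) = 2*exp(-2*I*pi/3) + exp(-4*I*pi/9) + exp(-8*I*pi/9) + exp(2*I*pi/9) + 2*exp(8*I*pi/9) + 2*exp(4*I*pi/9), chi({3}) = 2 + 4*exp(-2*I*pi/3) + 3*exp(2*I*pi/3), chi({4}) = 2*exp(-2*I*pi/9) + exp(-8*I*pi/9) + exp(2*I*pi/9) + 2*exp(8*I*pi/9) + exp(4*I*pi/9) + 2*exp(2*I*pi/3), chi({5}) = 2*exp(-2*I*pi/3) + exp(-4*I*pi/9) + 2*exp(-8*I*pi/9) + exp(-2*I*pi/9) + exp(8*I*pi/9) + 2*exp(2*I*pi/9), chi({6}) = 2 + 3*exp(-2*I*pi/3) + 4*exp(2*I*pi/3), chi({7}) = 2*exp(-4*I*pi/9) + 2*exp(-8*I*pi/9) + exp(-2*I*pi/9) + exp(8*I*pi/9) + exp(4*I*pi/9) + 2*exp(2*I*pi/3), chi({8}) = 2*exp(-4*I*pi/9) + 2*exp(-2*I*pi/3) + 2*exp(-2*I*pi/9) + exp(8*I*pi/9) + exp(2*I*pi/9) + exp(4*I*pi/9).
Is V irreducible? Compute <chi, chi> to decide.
Not irreducible (reducible): <chi, chi> = 15 > 1.

Why: <chi, chi> = (1/|G|) sum_C |C| * |chi(C)|^2 = (1/9)[1*|9|^2 + 1*|exp(-4*I*pi/9) + exp(-2*I*pi/9) + exp(-8*I*pi/9) + 2*exp(2*I*pi/9) + 2*exp(2*I*pi/3) + 2*exp(4*I*pi/9)|^2 + 1*|2*exp(-2*I*pi/3) + exp(-4*I*pi/9) + exp(-8*I*pi/9) + exp(2*I*pi/9) + 2*exp(8*I*pi/9) + 2*exp(4*I*pi/9)|^2 + 1*|2 + 4*exp(-2*I*pi/3) + 3*exp(2*I*pi/3)|^2 + 1*|2*exp(-2*I*pi/9) + exp(-8*I*pi/9) + exp(2*I*pi/9) + 2*exp(8*I*pi/9) + exp(4*I*pi/9) + 2*exp(2*I*pi/3)|^2 + 1*|2*exp(-2*I*pi/3) + exp(-4*I*pi/9) + 2*exp(-8*I*pi/9) + exp(-2*I*pi/9) + exp(8*I*pi/9) + 2*exp(2*I*pi/9)|^2 + 1*|2 + 3*exp(-2*I*pi/3) + 4*exp(2*I*pi/3)|^2 + 1*|2*exp(-4*I*pi/9) + 2*exp(-8*I*pi/9) + exp(-2*I*pi/9) + exp(8*I*pi/9) + exp(4*I*pi/9) + 2*exp(2*I*pi/3)|^2 + 1*|2*exp(-4*I*pi/9) + 2*exp(-2*I*pi/3) + 2*exp(-2*I*pi/9) + exp(8*I*pi/9) + exp(2*I*pi/9) + exp(4*I*pi/9)|^2]
  = (1/9)[(81) + (15 + 9*exp(-4*I*pi/9) + 7*exp(-2*I*pi/3) + 9*exp(-2*I*pi/9) + 8*exp(-8*I*pi/9) + 8*exp(8*I*pi/9) + 9*exp(2*I*pi/9) + 7*exp(2*I*pi/3) + 9*exp(4*I*pi/9)) + (15 + 9*exp(-4*I*pi/9) + 7*exp(-2*I*pi/3) + 8*exp(-2*I*pi/9) + 9*exp(-8*I*pi/9) + 9*exp(8*I*pi/9) + 8*exp(2*I*pi/9) + 7*exp(2*I*pi/3) + 9*exp(4*I*pi/9)) + (3) + (15 + 8*exp(-4*I*pi/9) + 7*exp(-2*I*pi/3) + 9*exp(-2*I*pi/9) + 9*exp(-8*I*pi/9) + 9*exp(8*I*pi/9) + 9*exp(2*I*pi/9) + 7*exp(2*I*pi/3) + 8*exp(4*I*pi/9)) + (15 + 8*exp(-4*I*pi/9) + 7*exp(-2*I*pi/3) + 9*exp(-2*I*pi/9) + 9*exp(-8*I*pi/9) + 9*exp(8*I*pi/9) + 9*exp(2*I*pi/9) + 7*exp(2*I*pi/3) + 8*exp(4*I*pi/9)) + (3) + (15 + 9*exp(-4*I*pi/9) + 7*exp(-2*I*pi/3) + 8*exp(-2*I*pi/9) + 9*exp(-8*I*pi/9) + 9*exp(8*I*pi/9) + 8*exp(2*I*pi/9) + 7*exp(2*I*pi/3) + 9*exp(4*I*pi/9)) + (15 + 9*exp(-4*I*pi/9) + 7*exp(-2*I*pi/3) + 9*exp(-2*I*pi/9) + 8*exp(-8*I*pi/9) + 8*exp(8*I*pi/9) + 9*exp(2*I*pi/9) + 7*exp(2*I*pi/3) + 9*exp(4*I*pi/9))] = 135/9 = 15.
(Exp terms are combined using exp(i*s)*conj(exp(i*t)) = exp(i*(s-t)), and sums of them are collapsed using the identity that for every m > 1 the m distinct m-th roots of unity sum to 0, e.g. 1 + exp(2*I*pi/3) + exp(-2*I*pi/3) = 0.)
A character is irreducible iff <chi, chi> = 1, so this representation is reducible.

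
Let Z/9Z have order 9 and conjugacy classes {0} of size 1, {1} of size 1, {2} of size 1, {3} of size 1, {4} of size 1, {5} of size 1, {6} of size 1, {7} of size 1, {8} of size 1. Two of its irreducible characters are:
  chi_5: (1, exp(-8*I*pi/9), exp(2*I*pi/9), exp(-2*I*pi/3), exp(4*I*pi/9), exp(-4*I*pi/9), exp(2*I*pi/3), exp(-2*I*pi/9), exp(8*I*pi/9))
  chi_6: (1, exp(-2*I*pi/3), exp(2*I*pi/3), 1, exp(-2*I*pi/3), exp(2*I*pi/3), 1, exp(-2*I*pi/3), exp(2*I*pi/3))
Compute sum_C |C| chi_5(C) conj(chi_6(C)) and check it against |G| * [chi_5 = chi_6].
Sum = 0; so <chi_5, chi_6> = 0 (distinct irreducibles are orthogonal).

Solution. Compute term by term over conjugacy classes (|C| * chi_5(C) * conj(chi_6(C))):
  1*(1)*conj(1) + 1*(exp(-8*I*pi/9))*conj(exp(-2*I*pi/3)) + 1*(exp(2*I*pi/9))*conj(exp(2*I*pi/3)) + 1*(exp(-2*I*pi/3))*conj(1) + 1*(exp(4*I*pi/9))*conj(exp(-2*I*pi/3)) + 1*(exp(-4*I*pi/9))*conj(exp(2*I*pi/3)) + 1*(exp(2*I*pi/3))*conj(1) + 1*(exp(-2*I*pi/9))*conj(exp(-2*I*pi/3)) + 1*(exp(8*I*pi/9))*conj(exp(2*I*pi/3))
  = (1) + (exp(-2*I*pi/9)) + (exp(-4*I*pi/9)) + (exp(-2*I*pi/3)) + (exp(-8*I*pi/9)) + (exp(8*I*pi/9)) + (exp(2*I*pi/3)) + (exp(4*I*pi/9)) + (exp(2*I*pi/9))
  = 0.
(Exp terms are combined using exp(i*s)*conj(exp(i*t)) = exp(i*(s-t)), and sums of them are collapsed using the identity that for every m > 1 the m distinct m-th roots of unity sum to 0, e.g. 1 + exp(2*I*pi/3) + exp(-2*I*pi/3) = 0.)
Dividing by |G| = 9 gives 0/9 = 0, matching the row-orthogonality relation <chi_5, chi_6> = [chi_5 = chi_6].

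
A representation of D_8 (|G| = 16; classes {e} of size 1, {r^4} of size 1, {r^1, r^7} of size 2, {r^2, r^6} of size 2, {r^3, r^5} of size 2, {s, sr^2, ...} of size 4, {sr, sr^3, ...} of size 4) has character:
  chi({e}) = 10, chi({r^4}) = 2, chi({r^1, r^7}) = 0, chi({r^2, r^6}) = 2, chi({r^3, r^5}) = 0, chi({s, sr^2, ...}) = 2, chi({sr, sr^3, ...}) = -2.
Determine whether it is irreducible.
Not irreducible (reducible): <chi, chi> = 9 > 1.

Solution. <chi, chi> = (1/|G|) sum_C |C| * |chi(C)|^2 = (1/16)[1*|10|^2 + 1*|2|^2 + 2*|0|^2 + 2*|2|^2 + 2*|0|^2 + 4*|2|^2 + 4*|-2|^2]
  = (1/16)[(100) + (4) + (0) + (8) + (0) + (16) + (16)] = 144/16 = 9.
A character is irreducible iff <chi, chi> = 1, so this representation is reducible.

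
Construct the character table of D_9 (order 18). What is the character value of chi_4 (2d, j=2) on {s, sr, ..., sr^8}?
Conjugacy classes: {e} of size 1, {r^1, r^8} of size 2, {r^2, r^7} of size 2, {r^3, r^6} of size 2, {r^4, r^5} of size 2, {s, sr, ..., sr^8} of size 9.
Character table:
  irrep \ class              {e} (size 1)  {r^1, r^8} (size 2)  {r^2, r^7} (size 2)  {r^3, r^6} (size 2)  {r^4, r^5} (size 2)  {s, sr, ..., sr^8} (size 9)
  chi_1 (triv)               1             1                    1                    1                    1                    1                          
  chi_2 (sign: r->1, s->-1)  1             1                    1                    1                    1                    -1                         
  chi_3 (2d, j=1)            2             2*cos(2*pi/9)        2*cos(4*pi/9)        -1                   -2*cos(pi/9)         0                          
  chi_4 (2d, j=2)            2             2*cos(4*pi/9)        -2*cos(pi/9)         -1                   2*cos(2*pi/9)        0                          
  chi_5 (2d, j=3)            2             -1                   -1                   2                    -1                   0                          
  chi_6 (2d, j=4)            2             -2*cos(pi/9)         2*cos(2*pi/9)        -1                   2*cos(4*pi/9)        0                          

Spot check: chi_4 (2d, j=2) on {s, sr, ..., sr^8} = 0.

Explanation: D_9 has order 2*9 = 18 with 6 conjugacy classes, hence 6 irreducibles. Sum of squared dims 1 + 1 + 4 + 4 + 4 + 4 = 18 = |G|. Linear characters come from the abelianisation; the 2-dimensional irreps have character r^k -> 2*cos(2*pi*j*k/9), reflections -> 0.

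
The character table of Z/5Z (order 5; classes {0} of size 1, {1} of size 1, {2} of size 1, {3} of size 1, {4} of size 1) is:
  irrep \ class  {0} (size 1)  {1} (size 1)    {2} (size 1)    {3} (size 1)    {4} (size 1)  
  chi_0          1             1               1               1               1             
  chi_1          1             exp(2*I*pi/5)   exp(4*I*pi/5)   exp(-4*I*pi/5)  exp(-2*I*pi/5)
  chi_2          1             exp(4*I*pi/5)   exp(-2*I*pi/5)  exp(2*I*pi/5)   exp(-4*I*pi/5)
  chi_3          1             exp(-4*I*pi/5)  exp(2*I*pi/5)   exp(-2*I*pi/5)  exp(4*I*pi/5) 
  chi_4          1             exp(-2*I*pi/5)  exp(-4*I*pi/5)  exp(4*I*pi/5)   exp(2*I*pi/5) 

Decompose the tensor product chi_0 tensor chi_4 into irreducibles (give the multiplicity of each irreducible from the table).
chi_0 tensor chi_4 = chi_4 (all other irreducibles have multiplicity 0).

Explanation: The character of a tensor product is the pointwise product (chi_0 * chi_4)(C) = chi_0(C) * chi_4(C):
  {0}: (1)*(1), {1}: (1)*(exp(-2*I*pi/5)), {2}: (1)*(exp(-4*I*pi/5)), {3}: (1)*(exp(4*I*pi/5)), {4}: (1)*(exp(2*I*pi/5))
so (chi_0 * chi_4) takes values
  {0} -> 1, {1} -> exp(-2*I*pi/5), {2} -> exp(-4*I*pi/5), {3} -> exp(4*I*pi/5), {4} -> exp(2*I*pi/5).
Now take the inner product of this character with each irreducible chi from the table, <chi_0*chi_4, chi> = (1/5) sum_C |C| (chi_0*chi_4)(C) conj(chi(C)):
  <chi_0*chi_4, chi_0> = (1/5)[1*(1)*conj(1) + 1*(exp(-2*I*pi/5))*conj(1) + 1*(exp(-4*I*pi/5))*conj(1) + 1*(exp(4*I*pi/5))*conj(1) + 1*(exp(2*I*pi/5))*conj(1)]
      = (1/5)[(1) + (exp(-2*I*pi/5)) + (exp(-4*I*pi/5)) + (exp(4*I*pi/5)) + (exp(2*I*pi/5))] = 0/5 = 0
  <chi_0*chi_4, chi_1> = (1/5)[1*(1)*conj(1) + 1*(exp(-2*I*pi/5))*conj(exp(2*I*pi/5)) + 1*(exp(-4*I*pi/5))*conj(exp(4*I*pi/5)) + 1*(exp(4*I*pi/5))*conj(exp(-4*I*pi/5)) + 1*(exp(2*I*pi/5))*conj(exp(-2*I*pi/5))]
      = (1/5)[(1) + (exp(-4*I*pi/5)) + (exp(2*I*pi/5)) + (exp(-2*I*pi/5)) + (exp(4*I*pi/5))] = 0/5 = 0
  <chi_0*chi_4, chi_2> = (1/5)[1*(1)*conj(1) + 1*(exp(-2*I*pi/5))*conj(exp(4*I*pi/5)) + 1*(exp(-4*I*pi/5))*conj(exp(-2*I*pi/5)) + 1*(exp(4*I*pi/5))*conj(exp(2*I*pi/5)) + 1*(exp(2*I*pi/5))*conj(exp(-4*I*pi/5))]
      = (1/5)[(1) + (exp(4*I*pi/5)) + (exp(-2*I*pi/5)) + (exp(2*I*pi/5)) + (exp(-4*I*pi/5))] = 0/5 = 0
  <chi_0*chi_4, chi_3> = (1/5)[1*(1)*conj(1) + 1*(exp(-2*I*pi/5))*conj(exp(-4*I*pi/5)) + 1*(exp(-4*I*pi/5))*conj(exp(2*I*pi/5)) + 1*(exp(4*I*pi/5))*conj(exp(-2*I*pi/5)) + 1*(exp(2*I*pi/5))*conj(exp(4*I*pi/5))]
      = (1/5)[(1) + (exp(2*I*pi/5)) + (exp(4*I*pi/5)) + (exp(-4*I*pi/5)) + (exp(-2*I*pi/5))] = 0/5 = 0
  <chi_0*chi_4, chi_4> = (1/5)[1*(1)*conj(1) + 1*(exp(-2*I*pi/5))*conj(exp(-2*I*pi/5)) + 1*(exp(-4*I*pi/5))*conj(exp(-4*I*pi/5)) + 1*(exp(4*I*pi/5))*conj(exp(4*I*pi/5)) + 1*(exp(2*I*pi/5))*conj(exp(2*I*pi/5))]
      = (1/5)[(1) + (1) + (1) + (1) + (1)] = 5/5 = 1
(Exp terms are combined using exp(i*s)*conj(exp(i*t)) = exp(i*(s-t)), and sums of them are collapsed using the identity that for every m > 1 the m distinct m-th roots of unity sum to 0, e.g. 1 + exp(2*I*pi/3) + exp(-2*I*pi/3) = 0.)
Hence the multiplicities are chi_4: 1. Dimension check: dim(chi_0)*dim(chi_4) = 1*1 = 1 and sum (mult * dim) = 1*1 = 1.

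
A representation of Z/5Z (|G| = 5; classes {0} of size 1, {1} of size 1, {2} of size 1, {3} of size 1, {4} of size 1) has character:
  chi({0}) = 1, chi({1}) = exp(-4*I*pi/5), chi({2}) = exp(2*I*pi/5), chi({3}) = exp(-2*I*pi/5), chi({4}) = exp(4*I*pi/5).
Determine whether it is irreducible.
Irreducible: <chi, chi> = 1.

Solution. <chi, chi> = (1/|G|) sum_C |C| * |chi(C)|^2 = (1/5)[1*|1|^2 + 1*|exp(-4*I*pi/5)|^2 + 1*|exp(2*I*pi/5)|^2 + 1*|exp(-2*I*pi/5)|^2 + 1*|exp(4*I*pi/5)|^2]
  = (1/5)[(1) + (1) + (1) + (1) + (1)] = 5/5 = 1.
(Exp terms are combined using exp(i*s)*conj(exp(i*t)) = exp(i*(s-t)), and sums of them are collapsed using the identity that for every m > 1 the m distinct m-th roots of unity sum to 0, e.g. 1 + exp(2*I*pi/3) + exp(-2*I*pi/3) = 0.)
A character is irreducible iff <chi, chi> = 1, so this representation is irreducible.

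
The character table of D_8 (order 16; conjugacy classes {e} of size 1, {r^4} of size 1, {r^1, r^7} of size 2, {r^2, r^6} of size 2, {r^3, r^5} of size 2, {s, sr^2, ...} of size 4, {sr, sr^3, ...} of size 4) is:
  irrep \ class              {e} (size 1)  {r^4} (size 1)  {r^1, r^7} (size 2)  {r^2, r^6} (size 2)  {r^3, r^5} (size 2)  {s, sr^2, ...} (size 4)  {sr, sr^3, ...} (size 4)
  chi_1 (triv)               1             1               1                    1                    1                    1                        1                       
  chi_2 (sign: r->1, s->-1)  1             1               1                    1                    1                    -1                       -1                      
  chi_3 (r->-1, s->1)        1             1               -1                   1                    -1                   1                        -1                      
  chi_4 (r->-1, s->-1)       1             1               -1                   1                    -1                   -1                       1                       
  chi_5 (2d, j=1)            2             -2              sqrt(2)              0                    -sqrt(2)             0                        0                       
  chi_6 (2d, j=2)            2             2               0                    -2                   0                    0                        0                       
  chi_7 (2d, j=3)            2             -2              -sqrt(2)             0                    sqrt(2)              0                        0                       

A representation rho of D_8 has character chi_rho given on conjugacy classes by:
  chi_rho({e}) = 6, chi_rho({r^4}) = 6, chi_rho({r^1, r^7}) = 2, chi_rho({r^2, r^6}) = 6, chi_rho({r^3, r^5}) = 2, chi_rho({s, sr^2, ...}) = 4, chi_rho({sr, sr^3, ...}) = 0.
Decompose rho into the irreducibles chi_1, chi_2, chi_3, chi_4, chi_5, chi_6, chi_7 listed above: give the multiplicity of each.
Multiplicities: chi_1: 3, chi_2: 1, chi_3: 2, chi_4: 0, chi_5: 0, chi_6: 0, chi_7: 0.

Derivation: Use <chi_rho, chi> = (1/|G|) sum_C |C| * chi_rho(C) * conj(chi(C)) with |G| = 16 for each irreducible chi in the table:
  <chi_rho, chi_1> = (1/16)[1*(6)*conj(1) + 1*(6)*conj(1) + 2*(2)*conj(1) + 2*(6)*conj(1) + 2*(2)*conj(1) + 4*(4)*conj(1) + 4*(0)*conj(1)]
      = (1/16)[(6) + (6) + (4) + (12) + (4) + (16) + (0)] = 48/16 = 3
  <chi_rho, chi_2> = (1/16)[1*(6)*conj(1) + 1*(6)*conj(1) + 2*(2)*conj(1) + 2*(6)*conj(1) + 2*(2)*conj(1) + 4*(4)*conj(-1) + 4*(0)*conj(-1)]
      = (1/16)[(6) + (6) + (4) + (12) + (4) + (-16) + (0)] = 16/16 = 1
  <chi_rho, chi_3> = (1/16)[1*(6)*conj(1) + 1*(6)*conj(1) + 2*(2)*conj(-1) + 2*(6)*conj(1) + 2*(2)*conj(-1) + 4*(4)*conj(1) + 4*(0)*conj(-1)]
      = (1/16)[(6) + (6) + (-4) + (12) + (-4) + (16) + (0)] = 32/16 = 2
  <chi_rho, chi_4> = (1/16)[1*(6)*conj(1) + 1*(6)*conj(1) + 2*(2)*conj(-1) + 2*(6)*conj(1) + 2*(2)*conj(-1) + 4*(4)*conj(-1) + 4*(0)*conj(1)]
      = (1/16)[(6) + (6) + (-4) + (12) + (-4) + (-16) + (0)] = 0/16 = 0
  <chi_rho, chi_5> = (1/16)[1*(6)*conj(2) + 1*(6)*conj(-2) + 2*(2)*conj(sqrt(2)) + 2*(6)*conj(0) + 2*(2)*conj(-sqrt(2)) + 4*(4)*conj(0) + 4*(0)*conj(0)]
      = (1/16)[(12) + (-12) + (4*sqrt(2)) + (0) + (-4*sqrt(2)) + (0) + (0)] = 0/16 = 0
  <chi_rho, chi_6> = (1/16)[1*(6)*conj(2) + 1*(6)*conj(2) + 2*(2)*conj(0) + 2*(6)*conj(-2) + 2*(2)*conj(0) + 4*(4)*conj(0) + 4*(0)*conj(0)]
      = (1/16)[(12) + (12) + (0) + (-24) + (0) + (0) + (0)] = 0/16 = 0
  <chi_rho, chi_7> = (1/16)[1*(6)*conj(2) + 1*(6)*conj(-2) + 2*(2)*conj(-sqrt(2)) + 2*(6)*conj(0) + 2*(2)*conj(sqrt(2)) + 4*(4)*conj(0) + 4*(0)*conj(0)]
      = (1/16)[(12) + (-12) + (-4*sqrt(2)) + (0) + (4*sqrt(2)) + (0) + (0)] = 0/16 = 0
Dimension check: dim(rho) = sum (mult * dim) = 3*1 + 1*1 + 2*1 + 0*1 + 0*2 + 0*2 + 0*2 = 6 = chi_rho(e) = 6.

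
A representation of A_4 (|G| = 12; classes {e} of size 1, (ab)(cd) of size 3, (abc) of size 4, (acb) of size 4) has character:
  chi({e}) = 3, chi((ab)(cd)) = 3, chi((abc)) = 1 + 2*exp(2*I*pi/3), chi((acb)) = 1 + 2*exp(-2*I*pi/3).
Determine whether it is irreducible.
Not irreducible (reducible): <chi, chi> = 5 > 1.

Why: <chi, chi> = (1/|G|) sum_C |C| * |chi(C)|^2 = (1/12)[1*|3|^2 + 3*|3|^2 + 4*|1 + 2*exp(2*I*pi/3)|^2 + 4*|1 + 2*exp(-2*I*pi/3)|^2]
  = (1/12)[(9) + (27) + (12) + (12)] = 60/12 = 5.
(Exp terms are combined using exp(i*s)*conj(exp(i*t)) = exp(i*(s-t)), and sums of them are collapsed using the identity that for every m > 1 the m distinct m-th roots of unity sum to 0, e.g. 1 + exp(2*I*pi/3) + exp(-2*I*pi/3) = 0.)
A character is irreducible iff <chi, chi> = 1, so this representation is reducible.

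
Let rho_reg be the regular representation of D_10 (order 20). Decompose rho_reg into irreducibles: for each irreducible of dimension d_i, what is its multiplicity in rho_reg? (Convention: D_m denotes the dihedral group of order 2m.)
Each irreducible V_i of dimension d_i appears with multiplicity d_i, i.e. rho_reg = (direct sum over all irreducibles V_i) d_i V_i. The irreducible dimensions for D_10 are 1, 1, 1, 1, 2, 2, 2, 2: 4 irreducibles of dimension 1, each with multiplicity 1; 4 irreducibles of dimension 2, each with multiplicity 2. Total dimension 4*1*1 + 4*2*2 = 20 = |G|.

General theorem: in the regular representation of a finite group G, each irreducible appears with multiplicity equal to its dimension. Check: dim(rho_reg) = sum d_i^2 = 1 + 1 + 1 + 1 + 4 + 4 + 4 + 4 = 20 = |G|.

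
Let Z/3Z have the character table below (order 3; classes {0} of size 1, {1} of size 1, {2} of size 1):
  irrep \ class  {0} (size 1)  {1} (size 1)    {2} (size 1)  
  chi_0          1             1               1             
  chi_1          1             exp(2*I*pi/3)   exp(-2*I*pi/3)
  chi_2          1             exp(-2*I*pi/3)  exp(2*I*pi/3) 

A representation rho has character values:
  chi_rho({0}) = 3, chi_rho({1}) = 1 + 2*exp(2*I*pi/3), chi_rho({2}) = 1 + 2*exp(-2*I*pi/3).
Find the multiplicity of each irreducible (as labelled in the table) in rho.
Multiplicities: chi_0: 1, chi_1: 2, chi_2: 0.

Reasoning: Use <chi_rho, chi> = (1/|G|) sum_C |C| * chi_rho(C) * conj(chi(C)) with |G| = 3 for each irreducible chi in the table:
  <chi_rho, chi_0> = (1/3)[1*(3)*conj(1) + 1*(1 + 2*exp(2*I*pi/3))*conj(1) + 1*(1 + 2*exp(-2*I*pi/3))*conj(1)]
      = (1/3)[(3) + (1 + 2*exp(2*I*pi/3)) + (1 + 2*exp(-2*I*pi/3))] = 3/3 = 1
  <chi_rho, chi_1> = (1/3)[1*(3)*conj(1) + 1*(1 + 2*exp(2*I*pi/3))*conj(exp(2*I*pi/3)) + 1*(1 + 2*exp(-2*I*pi/3))*conj(exp(-2*I*pi/3))]
      = (1/3)[(3) + (2 + exp(-2*I*pi/3)) + (2 + exp(2*I*pi/3))] = 6/3 = 2
  <chi_rho, chi_2> = (1/3)[1*(3)*conj(1) + 1*(1 + 2*exp(2*I*pi/3))*conj(exp(-2*I*pi/3)) + 1*(1 + 2*exp(-2*I*pi/3))*conj(exp(2*I*pi/3))]
      = (1/3)[(3) + (2*exp(-2*I*pi/3) + exp(2*I*pi/3)) + (exp(-2*I*pi/3) + 2*exp(2*I*pi/3))] = 0/3 = 0
(Exp terms are combined using exp(i*s)*conj(exp(i*t)) = exp(i*(s-t)), and sums of them are collapsed using the identity that for every m > 1 the m distinct m-th roots of unity sum to 0, e.g. 1 + exp(2*I*pi/3) + exp(-2*I*pi/3) = 0.)
Dimension check: dim(rho) = sum (mult * dim) = 1*1 + 2*1 + 0*1 = 3 = chi_rho(e) = 3.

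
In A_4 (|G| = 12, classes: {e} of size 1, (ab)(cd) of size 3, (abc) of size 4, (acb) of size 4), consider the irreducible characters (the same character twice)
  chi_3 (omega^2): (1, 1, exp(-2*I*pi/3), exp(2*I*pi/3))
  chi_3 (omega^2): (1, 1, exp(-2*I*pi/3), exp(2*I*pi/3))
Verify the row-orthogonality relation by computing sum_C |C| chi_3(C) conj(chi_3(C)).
Sum = 12 = |G| = 12; so <chi_3, chi_3> = 1 (norm-1 confirms irreducibility).

Justification: Compute term by term over conjugacy classes (|C| * chi_3(C) * conj(chi_3(C))):
  1*(1)*conj(1) + 3*(1)*conj(1) + 4*(exp(-2*I*pi/3))*conj(exp(-2*I*pi/3)) + 4*(exp(2*I*pi/3))*conj(exp(2*I*pi/3))
  = (1) + (3) + (4) + (4)
  = 12.
(Exp terms are combined using exp(i*s)*conj(exp(i*t)) = exp(i*(s-t)), and sums of them are collapsed using the identity that for every m > 1 the m distinct m-th roots of unity sum to 0, e.g. 1 + exp(2*I*pi/3) + exp(-2*I*pi/3) = 0.)
Dividing by |G| = 12 gives 12/12 = 1, matching the row-orthogonality relation <chi_3, chi_3> = [chi_3 = chi_3].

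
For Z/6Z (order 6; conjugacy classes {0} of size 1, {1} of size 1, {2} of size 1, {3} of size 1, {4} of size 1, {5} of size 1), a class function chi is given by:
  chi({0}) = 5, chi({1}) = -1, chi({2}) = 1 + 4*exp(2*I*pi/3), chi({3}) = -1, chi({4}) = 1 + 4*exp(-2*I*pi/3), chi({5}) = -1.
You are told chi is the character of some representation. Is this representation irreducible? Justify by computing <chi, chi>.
Not irreducible (reducible): <chi, chi> = 9 > 1.

Working: <chi, chi> = (1/|G|) sum_C |C| * |chi(C)|^2 = (1/6)[1*|5|^2 + 1*|-1|^2 + 1*|1 + 4*exp(2*I*pi/3)|^2 + 1*|-1|^2 + 1*|1 + 4*exp(-2*I*pi/3)|^2 + 1*|-1|^2]
  = (1/6)[(25) + (1) + (13) + (1) + (13) + (1)] = 54/6 = 9.
(Exp terms are combined using exp(i*s)*conj(exp(i*t)) = exp(i*(s-t)), and sums of them are collapsed using the identity that for every m > 1 the m distinct m-th roots of unity sum to 0, e.g. 1 + exp(2*I*pi/3) + exp(-2*I*pi/3) = 0.)
A character is irreducible iff <chi, chi> = 1, so this representation is reducible.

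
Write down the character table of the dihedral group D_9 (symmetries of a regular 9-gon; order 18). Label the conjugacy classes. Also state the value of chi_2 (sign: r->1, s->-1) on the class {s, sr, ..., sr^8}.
Conjugacy classes: {e} of size 1, {r^1, r^8} of size 2, {r^2, r^7} of size 2, {r^3, r^6} of size 2, {r^4, r^5} of size 2, {s, sr, ..., sr^8} of size 9.
Character table:
  irrep \ class              {e} (size 1)  {r^1, r^8} (size 2)  {r^2, r^7} (size 2)  {r^3, r^6} (size 2)  {r^4, r^5} (size 2)  {s, sr, ..., sr^8} (size 9)
  chi_1 (triv)               1             1                    1                    1                    1                    1                          
  chi_2 (sign: r->1, s->-1)  1             1                    1                    1                    1                    -1                         
  chi_3 (2d, j=1)            2             2*cos(2*pi/9)        2*cos(4*pi/9)        -1                   -2*cos(pi/9)         0                          
  chi_4 (2d, j=2)            2             2*cos(4*pi/9)        -2*cos(pi/9)         -1                   2*cos(2*pi/9)        0                          
  chi_5 (2d, j=3)            2             -1                   -1                   2                    -1                   0                          
  chi_6 (2d, j=4)            2             -2*cos(pi/9)         2*cos(2*pi/9)        -1                   2*cos(4*pi/9)        0                          

Spot check: chi_2 (sign: r->1, s->-1) on {s, sr, ..., sr^8} = -1.

Solution. D_9 has order 2*9 = 18 with 6 conjugacy classes, hence 6 irreducibles. Sum of squared dims 1 + 1 + 4 + 4 + 4 + 4 = 18 = |G|. Linear characters come from the abelianisation; the 2-dimensional irreps have character r^k -> 2*cos(2*pi*j*k/9), reflections -> 0.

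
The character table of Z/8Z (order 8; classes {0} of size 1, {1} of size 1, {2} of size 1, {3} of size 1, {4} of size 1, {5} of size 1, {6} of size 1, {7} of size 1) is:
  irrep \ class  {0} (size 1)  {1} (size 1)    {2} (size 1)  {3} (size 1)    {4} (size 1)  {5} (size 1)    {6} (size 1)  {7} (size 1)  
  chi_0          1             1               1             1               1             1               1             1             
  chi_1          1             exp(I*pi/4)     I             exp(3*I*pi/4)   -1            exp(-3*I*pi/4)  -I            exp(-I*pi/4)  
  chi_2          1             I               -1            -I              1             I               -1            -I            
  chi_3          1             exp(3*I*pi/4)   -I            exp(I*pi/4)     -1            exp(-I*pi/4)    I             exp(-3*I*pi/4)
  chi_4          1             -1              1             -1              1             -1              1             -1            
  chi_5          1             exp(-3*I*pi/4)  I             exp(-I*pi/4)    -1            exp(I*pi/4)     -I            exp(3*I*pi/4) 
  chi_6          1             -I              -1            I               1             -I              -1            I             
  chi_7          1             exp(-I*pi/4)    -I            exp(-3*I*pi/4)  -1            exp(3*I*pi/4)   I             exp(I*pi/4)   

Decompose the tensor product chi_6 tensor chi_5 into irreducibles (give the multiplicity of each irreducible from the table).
chi_6 tensor chi_5 = chi_3 (all other irreducibles have multiplicity 0).

Derivation: The character of a tensor product is the pointwise product (chi_6 * chi_5)(C) = chi_6(C) * chi_5(C):
  {0}: (1)*(1), {1}: (-I)*(exp(-3*I*pi/4)), {2}: (-1)*(I), {3}: (I)*(exp(-I*pi/4)), {4}: (1)*(-1), {5}: (-I)*(exp(I*pi/4)), {6}: (-1)*(-I), {7}: (I)*(exp(3*I*pi/4))
so (chi_6 * chi_5) takes values
  {0} -> 1, {1} -> -exp(-I*pi/4), {2} -> -I, {3} -> exp(I*pi/4), {4} -> -1, {5} -> -exp(3*I*pi/4), {6} -> I, {7} -> exp(-3*I*pi/4).
Now take the inner product of this character with each irreducible chi from the table, <chi_6*chi_5, chi> = (1/8) sum_C |C| (chi_6*chi_5)(C) conj(chi(C)):
  <chi_6*chi_5, chi_0> = (1/8)[1*(1)*conj(1) + 1*(-exp(-I*pi/4))*conj(1) + 1*(-I)*conj(1) + 1*(exp(I*pi/4))*conj(1) + 1*(-1)*conj(1) + 1*(-exp(3*I*pi/4))*conj(1) + 1*(I)*conj(1) + 1*(exp(-3*I*pi/4))*conj(1)]
      = (1/8)[(1) + (-exp(-I*pi/4)) + (-I) + (exp(I*pi/4)) + (-1) + (-exp(3*I*pi/4)) + (I) + (exp(-3*I*pi/4))] = 0/8 = 0
  <chi_6*chi_5, chi_1> = (1/8)[1*(1)*conj(1) + 1*(-exp(-I*pi/4))*conj(exp(I*pi/4)) + 1*(-I)*conj(I) + 1*(exp(I*pi/4))*conj(exp(3*I*pi/4)) + 1*(-1)*conj(-1) + 1*(-exp(3*I*pi/4))*conj(exp(-3*I*pi/4)) + 1*(I)*conj(-I) + 1*(exp(-3*I*pi/4))*conj(exp(-I*pi/4))]
      = (1/8)[(1) + (I) + (-1) + (-I) + (1) + (I) + (-1) + (-I)] = 0/8 = 0
  <chi_6*chi_5, chi_2> = (1/8)[1*(1)*conj(1) + 1*(-exp(-I*pi/4))*conj(I) + 1*(-I)*conj(-1) + 1*(exp(I*pi/4))*conj(-I) + 1*(-1)*conj(1) + 1*(-exp(3*I*pi/4))*conj(I) + 1*(I)*conj(-1) + 1*(exp(-3*I*pi/4))*conj(-I)]
      = (1/8)[(1) + (exp(I*pi/4)) + (I) + (exp(3*I*pi/4)) + (-1) + (exp(-3*I*pi/4)) + (-I) + (exp(-I*pi/4))] = 0/8 = 0
  <chi_6*chi_5, chi_3> = (1/8)[1*(1)*conj(1) + 1*(-exp(-I*pi/4))*conj(exp(3*I*pi/4)) + 1*(-I)*conj(-I) + 1*(exp(I*pi/4))*conj(exp(I*pi/4)) + 1*(-1)*conj(-1) + 1*(-exp(3*I*pi/4))*conj(exp(-I*pi/4)) + 1*(I)*conj(I) + 1*(exp(-3*I*pi/4))*conj(exp(-3*I*pi/4))]
      = (1/8)[(1) + (1) + (1) + (1) + (1) + (1) + (1) + (1)] = 8/8 = 1
  <chi_6*chi_5, chi_4> = (1/8)[1*(1)*conj(1) + 1*(-exp(-I*pi/4))*conj(-1) + 1*(-I)*conj(1) + 1*(exp(I*pi/4))*conj(-1) + 1*(-1)*conj(1) + 1*(-exp(3*I*pi/4))*conj(-1) + 1*(I)*conj(1) + 1*(exp(-3*I*pi/4))*conj(-1)]
      = (1/8)[(1) + (exp(-I*pi/4)) + (-I) + (-exp(I*pi/4)) + (-1) + (exp(3*I*pi/4)) + (I) + (-exp(-3*I*pi/4))] = 0/8 = 0
  <chi_6*chi_5, chi_5> = (1/8)[1*(1)*conj(1) + 1*(-exp(-I*pi/4))*conj(exp(-3*I*pi/4)) + 1*(-I)*conj(I) + 1*(exp(I*pi/4))*conj(exp(-I*pi/4)) + 1*(-1)*conj(-1) + 1*(-exp(3*I*pi/4))*conj(exp(I*pi/4)) + 1*(I)*conj(-I) + 1*(exp(-3*I*pi/4))*conj(exp(3*I*pi/4))]
      = (1/8)[(1) + (-I) + (-1) + (I) + (1) + (-I) + (-1) + (I)] = 0/8 = 0
  <chi_6*chi_5, chi_6> = (1/8)[1*(1)*conj(1) + 1*(-exp(-I*pi/4))*conj(-I) + 1*(-I)*conj(-1) + 1*(exp(I*pi/4))*conj(I) + 1*(-1)*conj(1) + 1*(-exp(3*I*pi/4))*conj(-I) + 1*(I)*conj(-1) + 1*(exp(-3*I*pi/4))*conj(I)]
      = (1/8)[(1) + (-exp(I*pi/4)) + (I) + (-exp(3*I*pi/4)) + (-1) + (-exp(-3*I*pi/4)) + (-I) + (-exp(-I*pi/4))] = 0/8 = 0
  <chi_6*chi_5, chi_7> = (1/8)[1*(1)*conj(1) + 1*(-exp(-I*pi/4))*conj(exp(-I*pi/4)) + 1*(-I)*conj(-I) + 1*(exp(I*pi/4))*conj(exp(-3*I*pi/4)) + 1*(-1)*conj(-1) + 1*(-exp(3*I*pi/4))*conj(exp(3*I*pi/4)) + 1*(I)*conj(I) + 1*(exp(-3*I*pi/4))*conj(exp(I*pi/4))]
      = (1/8)[(1) + (-1) + (1) + (-1) + (1) + (-1) + (1) + (-1)] = 0/8 = 0
(Exp terms are combined using exp(i*s)*conj(exp(i*t)) = exp(i*(s-t)), and sums of them are collapsed using the identity that for every m > 1 the m distinct m-th roots of unity sum to 0, e.g. 1 + exp(2*I*pi/3) + exp(-2*I*pi/3) = 0.)
Hence the multiplicities are chi_3: 1. Dimension check: dim(chi_6)*dim(chi_5) = 1*1 = 1 and sum (mult * dim) = 1*1 = 1.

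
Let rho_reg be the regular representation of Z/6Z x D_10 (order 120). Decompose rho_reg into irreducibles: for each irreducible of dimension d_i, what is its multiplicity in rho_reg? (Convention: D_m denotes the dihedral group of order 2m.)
Each irreducible V_i of dimension d_i appears with multiplicity d_i, i.e. rho_reg = (direct sum over all irreducibles V_i) d_i V_i. The irreducible dimensions for Z/6Z x D_10 are 1, 1, 1, 1, 1, 1, 1, 1, 1, 1, 1, 1, 1, 1, 1, 1, 1, 1, 1, 1, 1, 1, 1, 1, 2, 2, 2, 2, 2, 2, 2, 2, 2, 2, 2, 2, 2, 2, 2, 2, 2, 2, 2, 2, 2, 2, 2, 2: 24 irreducibles of dimension 1, each with multiplicity 1; 24 irreducibles of dimension 2, each with multiplicity 2. Total dimension 24*1*1 + 24*2*2 = 120 = |G|.

Proof sketch: General theorem: in the regular representation of a finite group G, each irreducible appears with multiplicity equal to its dimension. Check: dim(rho_reg) = sum d_i^2 = 1 + 1 + 1 + 1 + 1 + 1 + 1 + 1 + 1 + 1 + 1 + 1 + 1 + 1 + 1 + 1 + 1 + 1 + 1 + 1 + 1 + 1 + 1 + 1 + 4 + 4 + 4 + 4 + 4 + 4 + 4 + 4 + 4 + 4 + 4 + 4 + 4 + 4 + 4 + 4 + 4 + 4 + 4 + 4 + 4 + 4 + 4 + 4 = 120 = |G|.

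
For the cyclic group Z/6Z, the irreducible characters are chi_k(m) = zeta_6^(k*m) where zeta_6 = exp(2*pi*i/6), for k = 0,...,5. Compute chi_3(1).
chi_3(1) = zeta_6^3 = -1

Details: chi_3(1) = zeta_6^(3*1) = zeta_6^3. Since zeta_6^6 = 1, this equals zeta_6^3 = exp(2*pi*i*3/6) = -1.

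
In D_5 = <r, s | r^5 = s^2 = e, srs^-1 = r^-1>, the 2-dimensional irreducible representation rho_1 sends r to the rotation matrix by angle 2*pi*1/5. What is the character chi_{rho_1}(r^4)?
chi_{rho_1}(r^4) = 2*cos(2*pi*1*4/5) = -1/2 + sqrt(5)/2

Explanation: rho_1(r^4) is rotation by angle 2*pi*1*4/5, whose trace is 2*cos(2*pi*1*4/5) = -1/2 + sqrt(5)/2.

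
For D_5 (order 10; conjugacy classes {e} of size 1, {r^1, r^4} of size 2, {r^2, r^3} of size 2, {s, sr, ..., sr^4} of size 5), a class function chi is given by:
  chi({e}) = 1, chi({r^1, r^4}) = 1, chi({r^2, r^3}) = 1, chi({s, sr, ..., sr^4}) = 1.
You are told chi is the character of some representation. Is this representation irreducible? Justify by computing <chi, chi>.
Irreducible: <chi, chi> = 1.

Proof sketch: <chi, chi> = (1/|G|) sum_C |C| * |chi(C)|^2 = (1/10)[1*|1|^2 + 2*|1|^2 + 2*|1|^2 + 5*|1|^2]
  = (1/10)[(1) + (2) + (2) + (5)] = 10/10 = 1.
A character is irreducible iff <chi, chi> = 1, so this representation is irreducible.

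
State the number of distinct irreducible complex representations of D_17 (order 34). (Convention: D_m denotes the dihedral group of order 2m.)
10

Proof sketch: The number of irreducible complex representations of a finite group equals its number of conjugacy classes. D_17 has 10 conjugacy classes ((n+3)/2 for n odd), so D_17 (order 34) has exactly 10 irreducible complex representations.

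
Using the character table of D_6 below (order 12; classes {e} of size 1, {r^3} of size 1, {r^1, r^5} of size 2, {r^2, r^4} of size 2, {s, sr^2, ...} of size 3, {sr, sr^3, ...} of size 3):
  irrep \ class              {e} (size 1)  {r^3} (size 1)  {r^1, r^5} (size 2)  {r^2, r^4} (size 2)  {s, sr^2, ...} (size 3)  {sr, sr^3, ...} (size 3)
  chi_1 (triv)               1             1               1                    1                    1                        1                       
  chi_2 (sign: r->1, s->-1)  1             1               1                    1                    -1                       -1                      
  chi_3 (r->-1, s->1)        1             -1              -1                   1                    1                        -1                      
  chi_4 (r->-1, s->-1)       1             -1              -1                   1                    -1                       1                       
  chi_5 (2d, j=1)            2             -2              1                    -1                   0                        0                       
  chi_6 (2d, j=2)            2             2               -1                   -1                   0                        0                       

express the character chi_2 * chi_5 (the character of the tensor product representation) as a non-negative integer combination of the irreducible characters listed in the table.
chi_2 tensor chi_5 = chi_5 (all other irreducibles have multiplicity 0).

Solution. The character of a tensor product is the pointwise product (chi_2 * chi_5)(C) = chi_2(C) * chi_5(C):
  {e}: (1)*(2), {r^3}: (1)*(-2), {r^1, r^5}: (1)*(1), {r^2, r^4}: (1)*(-1), {s, sr^2, ...}: (-1)*(0), {sr, sr^3, ...}: (-1)*(0)
so (chi_2 * chi_5) takes values
  {e} -> 2, {r^3} -> -2, {r^1, r^5} -> 1, {r^2, r^4} -> -1, {s, sr^2, ...} -> 0, {sr, sr^3, ...} -> 0.
Now take the inner product of this character with each irreducible chi from the table, <chi_2*chi_5, chi> = (1/12) sum_C |C| (chi_2*chi_5)(C) conj(chi(C)):
  <chi_2*chi_5, chi_1> = (1/12)[1*(2)*conj(1) + 1*(-2)*conj(1) + 2*(1)*conj(1) + 2*(-1)*conj(1) + 3*(0)*conj(1) + 3*(0)*conj(1)]
      = (1/12)[(2) + (-2) + (2) + (-2) + (0) + (0)] = 0/12 = 0
  <chi_2*chi_5, chi_2> = (1/12)[1*(2)*conj(1) + 1*(-2)*conj(1) + 2*(1)*conj(1) + 2*(-1)*conj(1) + 3*(0)*conj(-1) + 3*(0)*conj(-1)]
      = (1/12)[(2) + (-2) + (2) + (-2) + (0) + (0)] = 0/12 = 0
  <chi_2*chi_5, chi_3> = (1/12)[1*(2)*conj(1) + 1*(-2)*conj(-1) + 2*(1)*conj(-1) + 2*(-1)*conj(1) + 3*(0)*conj(1) + 3*(0)*conj(-1)]
      = (1/12)[(2) + (2) + (-2) + (-2) + (0) + (0)] = 0/12 = 0
  <chi_2*chi_5, chi_4> = (1/12)[1*(2)*conj(1) + 1*(-2)*conj(-1) + 2*(1)*conj(-1) + 2*(-1)*conj(1) + 3*(0)*conj(-1) + 3*(0)*conj(1)]
      = (1/12)[(2) + (2) + (-2) + (-2) + (0) + (0)] = 0/12 = 0
  <chi_2*chi_5, chi_5> = (1/12)[1*(2)*conj(2) + 1*(-2)*conj(-2) + 2*(1)*conj(1) + 2*(-1)*conj(-1) + 3*(0)*conj(0) + 3*(0)*conj(0)]
      = (1/12)[(4) + (4) + (2) + (2) + (0) + (0)] = 12/12 = 1
  <chi_2*chi_5, chi_6> = (1/12)[1*(2)*conj(2) + 1*(-2)*conj(2) + 2*(1)*conj(-1) + 2*(-1)*conj(-1) + 3*(0)*conj(0) + 3*(0)*conj(0)]
      = (1/12)[(4) + (-4) + (-2) + (2) + (0) + (0)] = 0/12 = 0
Hence the multiplicities are chi_5: 1. Dimension check: dim(chi_2)*dim(chi_5) = 1*2 = 2 and sum (mult * dim) = 1*2 = 2.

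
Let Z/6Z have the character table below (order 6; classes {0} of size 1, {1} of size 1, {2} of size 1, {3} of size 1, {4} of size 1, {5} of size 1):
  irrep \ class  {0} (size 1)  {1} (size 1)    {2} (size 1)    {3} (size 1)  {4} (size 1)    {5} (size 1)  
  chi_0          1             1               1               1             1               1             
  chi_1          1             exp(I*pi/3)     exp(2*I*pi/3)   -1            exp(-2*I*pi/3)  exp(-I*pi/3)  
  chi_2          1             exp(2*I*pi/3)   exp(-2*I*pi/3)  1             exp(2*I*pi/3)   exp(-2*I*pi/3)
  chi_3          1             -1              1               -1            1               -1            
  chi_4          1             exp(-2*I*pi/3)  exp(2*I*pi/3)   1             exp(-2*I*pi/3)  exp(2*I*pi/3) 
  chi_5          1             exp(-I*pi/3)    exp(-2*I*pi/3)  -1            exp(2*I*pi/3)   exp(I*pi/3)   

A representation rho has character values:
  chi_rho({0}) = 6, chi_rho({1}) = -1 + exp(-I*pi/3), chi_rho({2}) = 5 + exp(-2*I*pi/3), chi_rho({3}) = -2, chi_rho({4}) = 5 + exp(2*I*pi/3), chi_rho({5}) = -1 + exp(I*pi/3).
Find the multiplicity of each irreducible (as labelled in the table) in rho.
Multiplicities: chi_0: 2, chi_1: 0, chi_2: 0, chi_3: 3, chi_4: 0, chi_5: 1.

Details: Use <chi_rho, chi> = (1/|G|) sum_C |C| * chi_rho(C) * conj(chi(C)) with |G| = 6 for each irreducible chi in the table:
  <chi_rho, chi_0> = (1/6)[1*(6)*conj(1) + 1*(-1 + exp(-I*pi/3))*conj(1) + 1*(5 + exp(-2*I*pi/3))*conj(1) + 1*(-2)*conj(1) + 1*(5 + exp(2*I*pi/3))*conj(1) + 1*(-1 + exp(I*pi/3))*conj(1)]
      = (1/6)[(6) + (-1 + exp(-I*pi/3)) + (5 + exp(-2*I*pi/3)) + (-2) + (5 + exp(2*I*pi/3)) + (-1 + exp(I*pi/3))] = 12/6 = 2
  <chi_rho, chi_1> = (1/6)[1*(6)*conj(1) + 1*(-1 + exp(-I*pi/3))*conj(exp(I*pi/3)) + 1*(5 + exp(-2*I*pi/3))*conj(exp(2*I*pi/3)) + 1*(-2)*conj(-1) + 1*(5 + exp(2*I*pi/3))*conj(exp(-2*I*pi/3)) + 1*(-1 + exp(I*pi/3))*conj(exp(-I*pi/3))]
      = (1/6)[(6) + (-1) + (5*exp(-2*I*pi/3) + exp(2*I*pi/3)) + (2) + (exp(-2*I*pi/3) + 5*exp(2*I*pi/3)) + (-1)] = 0/6 = 0
  <chi_rho, chi_2> = (1/6)[1*(6)*conj(1) + 1*(-1 + exp(-I*pi/3))*conj(exp(2*I*pi/3)) + 1*(5 + exp(-2*I*pi/3))*conj(exp(-2*I*pi/3)) + 1*(-2)*conj(1) + 1*(5 + exp(2*I*pi/3))*conj(exp(2*I*pi/3)) + 1*(-1 + exp(I*pi/3))*conj(exp(-2*I*pi/3))]
      = (1/6)[(6) + (-1 - exp(-2*I*pi/3)) + (1 + 5*exp(2*I*pi/3)) + (-2) + (1 + 5*exp(-2*I*pi/3)) + (-1 - exp(2*I*pi/3))] = 0/6 = 0
  <chi_rho, chi_3> = (1/6)[1*(6)*conj(1) + 1*(-1 + exp(-I*pi/3))*conj(-1) + 1*(5 + exp(-2*I*pi/3))*conj(1) + 1*(-2)*conj(-1) + 1*(5 + exp(2*I*pi/3))*conj(1) + 1*(-1 + exp(I*pi/3))*conj(-1)]
      = (1/6)[(6) + (1 - exp(-I*pi/3)) + (5 + exp(-2*I*pi/3)) + (2) + (5 + exp(2*I*pi/3)) + (1 - exp(I*pi/3))] = 18/6 = 3
  <chi_rho, chi_4> = (1/6)[1*(6)*conj(1) + 1*(-1 + exp(-I*pi/3))*conj(exp(-2*I*pi/3)) + 1*(5 + exp(-2*I*pi/3))*conj(exp(2*I*pi/3)) + 1*(-2)*conj(1) + 1*(5 + exp(2*I*pi/3))*conj(exp(-2*I*pi/3)) + 1*(-1 + exp(I*pi/3))*conj(exp(2*I*pi/3))]
      = (1/6)[(6) + (1) + (5*exp(-2*I*pi/3) + exp(2*I*pi/3)) + (-2) + (exp(-2*I*pi/3) + 5*exp(2*I*pi/3)) + (1)] = 0/6 = 0
  <chi_rho, chi_5> = (1/6)[1*(6)*conj(1) + 1*(-1 + exp(-I*pi/3))*conj(exp(-I*pi/3)) + 1*(5 + exp(-2*I*pi/3))*conj(exp(-2*I*pi/3)) + 1*(-2)*conj(-1) + 1*(5 + exp(2*I*pi/3))*conj(exp(2*I*pi/3)) + 1*(-1 + exp(I*pi/3))*conj(exp(I*pi/3))]
      = (1/6)[(6) + (1 - exp(I*pi/3)) + (1 + 5*exp(2*I*pi/3)) + (2) + (1 + 5*exp(-2*I*pi/3)) + (1 - exp(-I*pi/3))] = 6/6 = 1
(Exp terms are combined using exp(i*s)*conj(exp(i*t)) = exp(i*(s-t)), and sums of them are collapsed using the identity that for every m > 1 the m distinct m-th roots of unity sum to 0, e.g. 1 + exp(2*I*pi/3) + exp(-2*I*pi/3) = 0.)
Dimension check: dim(rho) = sum (mult * dim) = 2*1 + 0*1 + 0*1 + 3*1 + 0*1 + 1*1 = 6 = chi_rho(e) = 6.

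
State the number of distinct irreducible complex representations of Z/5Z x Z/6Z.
30

Derivation: The number of irreducible complex representations of a finite group equals its number of conjugacy classes. Z/5Z x Z/6Z is abelian of order 30, so every element is its own conjugacy class: 30 classes, so Z/5Z x Z/6Z (order 30) has exactly 30 irreducible complex representations.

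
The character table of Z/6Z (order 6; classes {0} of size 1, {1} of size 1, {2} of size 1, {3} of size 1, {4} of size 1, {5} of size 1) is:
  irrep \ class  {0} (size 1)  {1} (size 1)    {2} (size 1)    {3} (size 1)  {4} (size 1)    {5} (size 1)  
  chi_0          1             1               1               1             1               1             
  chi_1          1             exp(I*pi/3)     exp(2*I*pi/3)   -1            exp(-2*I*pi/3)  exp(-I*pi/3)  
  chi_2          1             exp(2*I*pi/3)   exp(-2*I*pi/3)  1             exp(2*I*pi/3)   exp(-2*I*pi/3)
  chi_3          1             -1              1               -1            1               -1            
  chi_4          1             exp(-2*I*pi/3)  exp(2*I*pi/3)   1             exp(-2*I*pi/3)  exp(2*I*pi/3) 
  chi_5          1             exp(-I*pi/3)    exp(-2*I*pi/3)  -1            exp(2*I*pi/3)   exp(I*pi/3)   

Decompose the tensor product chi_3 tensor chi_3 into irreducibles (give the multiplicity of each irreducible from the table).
chi_3 tensor chi_3 = chi_0 (all other irreducibles have multiplicity 0).

Why: The character of a tensor product is the pointwise product (chi_3 * chi_3)(C) = chi_3(C) * chi_3(C):
  {0}: (1)*(1), {1}: (-1)*(-1), {2}: (1)*(1), {3}: (-1)*(-1), {4}: (1)*(1), {5}: (-1)*(-1)
so (chi_3 * chi_3) takes values
  {0} -> 1, {1} -> 1, {2} -> 1, {3} -> 1, {4} -> 1, {5} -> 1.
Now take the inner product of this character with each irreducible chi from the table, <chi_3*chi_3, chi> = (1/6) sum_C |C| (chi_3*chi_3)(C) conj(chi(C)):
  <chi_3*chi_3, chi_0> = (1/6)[1*(1)*conj(1) + 1*(1)*conj(1) + 1*(1)*conj(1) + 1*(1)*conj(1) + 1*(1)*conj(1) + 1*(1)*conj(1)]
      = (1/6)[(1) + (1) + (1) + (1) + (1) + (1)] = 6/6 = 1
  <chi_3*chi_3, chi_1> = (1/6)[1*(1)*conj(1) + 1*(1)*conj(exp(I*pi/3)) + 1*(1)*conj(exp(2*I*pi/3)) + 1*(1)*conj(-1) + 1*(1)*conj(exp(-2*I*pi/3)) + 1*(1)*conj(exp(-I*pi/3))]
      = (1/6)[(1) + (exp(-I*pi/3)) + (exp(-2*I*pi/3)) + (-1) + (exp(2*I*pi/3)) + (exp(I*pi/3))] = 0/6 = 0
  <chi_3*chi_3, chi_2> = (1/6)[1*(1)*conj(1) + 1*(1)*conj(exp(2*I*pi/3)) + 1*(1)*conj(exp(-2*I*pi/3)) + 1*(1)*conj(1) + 1*(1)*conj(exp(2*I*pi/3)) + 1*(1)*conj(exp(-2*I*pi/3))]
      = (1/6)[(1) + (exp(-2*I*pi/3)) + (exp(2*I*pi/3)) + (1) + (exp(-2*I*pi/3)) + (exp(2*I*pi/3))] = 0/6 = 0
  <chi_3*chi_3, chi_3> = (1/6)[1*(1)*conj(1) + 1*(1)*conj(-1) + 1*(1)*conj(1) + 1*(1)*conj(-1) + 1*(1)*conj(1) + 1*(1)*conj(-1)]
      = (1/6)[(1) + (-1) + (1) + (-1) + (1) + (-1)] = 0/6 = 0
  <chi_3*chi_3, chi_4> = (1/6)[1*(1)*conj(1) + 1*(1)*conj(exp(-2*I*pi/3)) + 1*(1)*conj(exp(2*I*pi/3)) + 1*(1)*conj(1) + 1*(1)*conj(exp(-2*I*pi/3)) + 1*(1)*conj(exp(2*I*pi/3))]
      = (1/6)[(1) + (exp(2*I*pi/3)) + (exp(-2*I*pi/3)) + (1) + (exp(2*I*pi/3)) + (exp(-2*I*pi/3))] = 0/6 = 0
  <chi_3*chi_3, chi_5> = (1/6)[1*(1)*conj(1) + 1*(1)*conj(exp(-I*pi/3)) + 1*(1)*conj(exp(-2*I*pi/3)) + 1*(1)*conj(-1) + 1*(1)*conj(exp(2*I*pi/3)) + 1*(1)*conj(exp(I*pi/3))]
      = (1/6)[(1) + (exp(I*pi/3)) + (exp(2*I*pi/3)) + (-1) + (exp(-2*I*pi/3)) + (exp(-I*pi/3))] = 0/6 = 0
(Exp terms are combined using exp(i*s)*conj(exp(i*t)) = exp(i*(s-t)), and sums of them are collapsed using the identity that for every m > 1 the m distinct m-th roots of unity sum to 0, e.g. 1 + exp(2*I*pi/3) + exp(-2*I*pi/3) = 0.)
Hence the multiplicities are chi_0: 1. Dimension check: dim(chi_3)*dim(chi_3) = 1*1 = 1 and sum (mult * dim) = 1*1 = 1.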